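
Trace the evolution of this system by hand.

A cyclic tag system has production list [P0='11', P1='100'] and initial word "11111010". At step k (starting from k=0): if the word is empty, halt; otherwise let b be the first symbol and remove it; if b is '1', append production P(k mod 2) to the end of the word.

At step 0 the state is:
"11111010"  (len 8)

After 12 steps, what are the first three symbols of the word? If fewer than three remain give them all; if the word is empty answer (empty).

t=0: "11111010"  (len 8)
t=1: "111101011"  (len 9)
t=2: "11101011100"  (len 11)
t=3: "110101110011"  (len 12)
t=4: "10101110011100"  (len 14)
t=5: "010111001110011"  (len 15)
t=6: "10111001110011"  (len 14)
t=7: "011100111001111"  (len 15)
t=8: "11100111001111"  (len 14)
t=9: "110011100111111"  (len 15)
t=10: "10011100111111100"  (len 17)
t=11: "001110011111110011"  (len 18)
t=12: "01110011111110011"  (len 17)

011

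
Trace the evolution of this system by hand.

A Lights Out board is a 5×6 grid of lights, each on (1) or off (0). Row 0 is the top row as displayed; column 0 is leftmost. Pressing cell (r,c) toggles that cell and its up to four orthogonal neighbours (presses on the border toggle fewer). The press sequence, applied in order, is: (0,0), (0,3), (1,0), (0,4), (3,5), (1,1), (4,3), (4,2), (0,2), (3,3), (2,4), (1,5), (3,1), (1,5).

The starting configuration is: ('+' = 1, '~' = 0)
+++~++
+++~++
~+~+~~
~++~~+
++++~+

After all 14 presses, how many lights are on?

19

gen 0: +++~++
+++~++
~+~+~~
~++~~+
++++~+
gen 1: ~~+~++
~++~++
~+~+~~
~++~~+
++++~+
gen 2: ~~~+~+
~+++++
~+~+~~
~++~~+
++++~+
gen 3: +~~+~+
+~++++
++~+~~
~++~~+
++++~+
gen 4: +~~~+~
+~++~+
++~+~~
~++~~+
++++~+
gen 5: +~~~+~
+~++~+
++~+~+
~++~+~
++++~~
gen 6: ++~~+~
~+~+~+
+~~+~+
~++~+~
++++~~
gen 7: ++~~+~
~+~+~+
+~~+~+
~++++~
++~~+~
gen 8: ++~~+~
~+~+~+
+~~+~+
~+~++~
+~+++~
gen 9: +~+++~
~+++~+
+~~+~+
~+~++~
+~+++~
gen 10: +~+++~
~+++~+
+~~~~+
~++~~~
+~+~+~
gen 11: +~+++~
~+++++
+~~++~
~++~+~
+~+~+~
gen 12: +~++++
~+++~~
+~~+++
~++~+~
+~+~+~
gen 13: +~++++
~+++~~
++~+++
+~~~+~
+++~+~
gen 14: +~+++~
~+++++
++~++~
+~~~+~
+++~+~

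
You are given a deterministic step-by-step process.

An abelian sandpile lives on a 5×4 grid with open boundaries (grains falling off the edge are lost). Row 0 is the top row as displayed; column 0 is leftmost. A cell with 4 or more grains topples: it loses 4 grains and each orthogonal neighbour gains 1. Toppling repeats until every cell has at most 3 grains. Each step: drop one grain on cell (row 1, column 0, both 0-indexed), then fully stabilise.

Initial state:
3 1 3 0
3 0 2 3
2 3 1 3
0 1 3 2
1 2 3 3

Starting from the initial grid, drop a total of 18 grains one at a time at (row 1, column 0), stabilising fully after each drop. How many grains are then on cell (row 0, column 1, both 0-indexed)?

2

0) 3 1 3 0
3 0 2 3
2 3 1 3
0 1 3 2
1 2 3 3
1) 0 2 3 0
1 1 2 3
3 3 1 3
0 1 3 2
1 2 3 3
2) 0 2 3 0
2 1 2 3
3 3 1 3
0 1 3 2
1 2 3 3
3) 0 2 3 0
3 1 2 3
3 3 1 3
0 1 3 2
1 2 3 3
4) 1 2 3 0
1 3 2 3
1 0 2 3
1 2 3 2
1 2 3 3
5) 1 2 3 0
2 3 2 3
1 0 2 3
1 2 3 2
1 2 3 3
6) 1 2 3 0
3 3 2 3
1 0 2 3
1 2 3 2
1 2 3 3
7) 2 3 3 0
1 0 3 3
2 1 2 3
1 2 3 2
1 2 3 3
8) 2 3 3 0
2 0 3 3
2 1 2 3
1 2 3 2
1 2 3 3
9) 2 3 3 0
3 0 3 3
2 1 2 3
1 2 3 2
1 2 3 3
10) 3 3 3 0
0 1 3 3
3 1 2 3
1 2 3 2
1 2 3 3
11) 3 3 3 0
1 1 3 3
3 1 2 3
1 2 3 2
1 2 3 3
12) 3 3 3 0
2 1 3 3
3 1 2 3
1 2 3 2
1 2 3 3
13) 3 3 3 0
3 1 3 3
3 1 2 3
1 2 3 2
1 2 3 3
14) 1 2 1 2
3 1 3 1
1 1 2 2
3 1 3 1
2 0 2 1
15) 2 2 1 2
0 2 3 1
2 1 2 2
3 1 3 1
2 0 2 1
16) 2 2 1 2
1 2 3 1
2 1 2 2
3 1 3 1
2 0 2 1
17) 2 2 1 2
2 2 3 1
2 1 2 2
3 1 3 1
2 0 2 1
18) 2 2 1 2
3 2 3 1
2 1 2 2
3 1 3 1
2 0 2 1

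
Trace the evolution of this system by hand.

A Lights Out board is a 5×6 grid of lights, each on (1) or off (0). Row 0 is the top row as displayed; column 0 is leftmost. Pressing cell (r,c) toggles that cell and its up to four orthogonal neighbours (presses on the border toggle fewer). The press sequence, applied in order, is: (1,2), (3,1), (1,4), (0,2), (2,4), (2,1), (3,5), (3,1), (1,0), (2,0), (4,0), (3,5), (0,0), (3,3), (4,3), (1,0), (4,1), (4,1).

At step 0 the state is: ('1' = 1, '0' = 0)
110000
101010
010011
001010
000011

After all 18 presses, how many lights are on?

15

gen 0: 110000
101010
010011
001010
000011
gen 1: 111000
110110
011011
001010
000011
gen 2: 111000
110110
001011
110010
010011
gen 3: 111010
110001
001001
110010
010011
gen 4: 100110
111001
001001
110010
010011
gen 5: 100110
111011
001110
110000
010011
gen 6: 100110
101011
110110
100000
010011
gen 7: 100110
101011
110111
100011
010010
gen 8: 100110
101011
100111
011011
000010
gen 9: 000110
011011
000111
011011
000010
gen 10: 000110
111011
110111
111011
000010
gen 11: 000110
111011
110111
011011
110010
gen 12: 000110
111011
110110
011000
110011
gen 13: 110110
011011
110110
011000
110011
gen 14: 110110
011011
110010
010110
110111
gen 15: 110110
011011
110010
010010
111001
gen 16: 010110
101011
010010
010010
111001
gen 17: 010110
101011
010010
000010
000001
gen 18: 010110
101011
010010
010010
111001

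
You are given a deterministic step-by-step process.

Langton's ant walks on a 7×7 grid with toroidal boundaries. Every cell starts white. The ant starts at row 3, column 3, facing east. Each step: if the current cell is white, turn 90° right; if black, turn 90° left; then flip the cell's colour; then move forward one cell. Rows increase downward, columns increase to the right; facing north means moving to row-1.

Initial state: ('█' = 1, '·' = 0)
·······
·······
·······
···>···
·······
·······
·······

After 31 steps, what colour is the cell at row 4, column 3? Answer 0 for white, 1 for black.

1

t=0: ·······
·······
·······
···>···
·······
·······
·······
t=1: ·······
·······
·······
···█···
···v···
·······
·······
t=2: ·······
·······
·······
···█···
··<█···
·······
·······
t=3: ·······
·······
·······
··^█···
··██···
·······
·······
t=4: ·······
·······
·······
··█>···
··██···
·······
·······
t=5: ·······
·······
···^···
··█····
··██···
·······
·······
t=6: ·······
·······
···█>··
··█····
··██···
·······
·······
t=7: ·······
·······
···██··
··█·v··
··██···
·······
·······
t=8: ·······
·······
···██··
··█<█··
··██···
·······
·······
t=9: ·······
·······
···^█··
··███··
··██···
·······
·······
t=10: ·······
·······
··<·█··
··███··
··██···
·······
·······
t=11: ·······
··^····
··█·█··
··███··
··██···
·······
·······
t=12: ·······
··█>···
··█·█··
··███··
··██···
·······
·······
t=13: ·······
··██···
··█v█··
··███··
··██···
·······
·······
t=14: ·······
··██···
··<██··
··███··
··██···
·······
·······
t=15: ·······
··██···
···██··
··v██··
··██···
·······
·······
t=16: ·······
··██···
···██··
···>█··
··██···
·······
·······
t=17: ·······
··██···
···^█··
····█··
··██···
·······
·······
t=18: ·······
··██···
··<·█··
····█··
··██···
·······
·······
t=19: ·······
··^█···
··█·█··
····█··
··██···
·······
·······
t=20: ·······
·<·█···
··█·█··
····█··
··██···
·······
·······
t=21: ·^·····
·█·█···
··█·█··
····█··
··██···
·······
·······
t=22: ·█>····
·█·█···
··█·█··
····█··
··██···
·······
·······
t=23: ·██····
·█v█···
··█·█··
····█··
··██···
·······
·······
t=24: ·██····
·<██···
··█·█··
····█··
··██···
·······
·······
t=25: ·██····
··██···
·v█·█··
····█··
··██···
·······
·······
t=26: ·██····
··██···
<██·█··
····█··
··██···
·······
·······
t=27: ·██····
^·██···
███·█··
····█··
··██···
·······
·······
t=28: ·██····
█>██···
███·█··
····█··
··██···
·······
·······
t=29: ·██····
████···
█v█·█··
····█··
··██···
·······
·······
t=30: ·██····
████···
█·>·█··
····█··
··██···
·······
·······
t=31: ·██····
██^█···
█···█··
····█··
··██···
·······
·······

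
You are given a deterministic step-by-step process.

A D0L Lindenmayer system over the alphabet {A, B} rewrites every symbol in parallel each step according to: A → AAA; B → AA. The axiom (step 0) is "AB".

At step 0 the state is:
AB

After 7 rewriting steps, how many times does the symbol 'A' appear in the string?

gen 0: AB
gen 1: AAAAA
gen 2: AAAAAAAAAAAAAAA
gen 3: AAAAAAAAAAAAAAAAAAAAAAAAAAAAAAAAAAAAAAAAAAAAA
gen 4: AAAAAAAAAAAAAAAAAAAAAAAAAAAAAAAAAAAAAAAAAAAAAAAAAAAAAAAAAA…AAAAAAAAAAAAAAAAAAAAAAAAAAAAAAAAAAAAAAAAAAAAAAAAAAAAAAAAAA  (len 135)
gen 5: AAAAAAAAAAAAAAAAAAAAAAAAAAAAAAAAAAAAAAAAAAAAAAAAAAAAAAAAAA…AAAAAAAAAAAAAAAAAAAAAAAAAAAAAAAAAAAAAAAAAAAAAAAAAAAAAAAAAA  (len 405)
gen 6: AAAAAAAAAAAAAAAAAAAAAAAAAAAAAAAAAAAAAAAAAAAAAAAAAAAAAAAAAA…AAAAAAAAAAAAAAAAAAAAAAAAAAAAAAAAAAAAAAAAAAAAAAAAAAAAAAAAAA  (len 1215)
gen 7: AAAAAAAAAAAAAAAAAAAAAAAAAAAAAAAAAAAAAAAAAAAAAAAAAAAAAAAAAA…AAAAAAAAAAAAAAAAAAAAAAAAAAAAAAAAAAAAAAAAAAAAAAAAAAAAAAAAAA  (len 3645)

3645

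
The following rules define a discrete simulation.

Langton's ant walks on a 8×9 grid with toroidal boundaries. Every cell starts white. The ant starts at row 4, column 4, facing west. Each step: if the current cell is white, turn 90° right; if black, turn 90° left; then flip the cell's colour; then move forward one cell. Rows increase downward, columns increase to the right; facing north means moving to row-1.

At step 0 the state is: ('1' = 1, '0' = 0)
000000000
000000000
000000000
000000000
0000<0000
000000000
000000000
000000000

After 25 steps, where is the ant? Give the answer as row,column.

step 0: 000000000
000000000
000000000
000000000
0000<0000
000000000
000000000
000000000
step 1: 000000000
000000000
000000000
0000^0000
000010000
000000000
000000000
000000000
step 2: 000000000
000000000
000000000
00001>000
000010000
000000000
000000000
000000000
step 3: 000000000
000000000
000000000
000011000
00001v000
000000000
000000000
000000000
step 4: 000000000
000000000
000000000
000011000
0000<1000
000000000
000000000
000000000
step 5: 000000000
000000000
000000000
000011000
000001000
0000v0000
000000000
000000000
step 6: 000000000
000000000
000000000
000011000
000001000
000<10000
000000000
000000000
step 7: 000000000
000000000
000000000
000011000
000^01000
000110000
000000000
000000000
step 8: 000000000
000000000
000000000
000011000
0001>1000
000110000
000000000
000000000
step 9: 000000000
000000000
000000000
000011000
000111000
0001v0000
000000000
000000000
step 10: 000000000
000000000
000000000
000011000
000111000
00010>000
000000000
000000000
step 11: 000000000
000000000
000000000
000011000
000111000
000101000
00000v000
000000000
step 12: 000000000
000000000
000000000
000011000
000111000
000101000
0000<1000
000000000
step 13: 000000000
000000000
000000000
000011000
000111000
0001^1000
000011000
000000000
step 14: 000000000
000000000
000000000
000011000
000111000
00011>000
000011000
000000000
step 15: 000000000
000000000
000000000
000011000
00011^000
000110000
000011000
000000000
step 16: 000000000
000000000
000000000
000011000
0001<0000
000110000
000011000
000000000
step 17: 000000000
000000000
000000000
000011000
000100000
0001v0000
000011000
000000000
step 18: 000000000
000000000
000000000
000011000
000100000
00010>000
000011000
000000000
step 19: 000000000
000000000
000000000
000011000
000100000
000101000
00001v000
000000000
step 20: 000000000
000000000
000000000
000011000
000100000
000101000
000010>00
000000000
step 21: 000000000
000000000
000000000
000011000
000100000
000101000
000010100
000000v00
step 22: 000000000
000000000
000000000
000011000
000100000
000101000
000010100
00000<100
step 23: 000000000
000000000
000000000
000011000
000100000
000101000
00001^100
000001100
step 24: 000000000
000000000
000000000
000011000
000100000
000101000
000011>00
000001100
step 25: 000000000
000000000
000000000
000011000
000100000
000101^00
000011000
000001100

5,6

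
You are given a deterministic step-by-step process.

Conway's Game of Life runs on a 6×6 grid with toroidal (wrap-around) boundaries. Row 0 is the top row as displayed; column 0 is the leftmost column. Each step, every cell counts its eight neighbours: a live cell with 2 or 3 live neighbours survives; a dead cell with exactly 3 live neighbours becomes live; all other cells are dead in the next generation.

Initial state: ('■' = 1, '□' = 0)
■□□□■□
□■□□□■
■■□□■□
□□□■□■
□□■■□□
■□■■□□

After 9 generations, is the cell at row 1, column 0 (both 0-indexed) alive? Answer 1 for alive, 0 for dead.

k=0  ■□□□■□
□■□□□■
■■□□■□
□□□■□■
□□■■□□
■□■■□□
k=1  ■□■■■□
□■□□■□
□■■□■□
■■□■□■
□■□□□□
□□■□■■
k=2  ■□■□□□
■□□□■□
□□□□■□
□□□■■■
□■□■□□
■□■□■■
k=3  ■□□□■□
□■□■□□
□□□□□□
□□■■□■
□■□□□□
■□■□■■
k=4  ■□■□■□
□□□□□□
□□□■■□
□□■□□□
□■□□□□
■□□■■□
k=5  □■□□■□
□□□□■■
□□□■□□
□□■■□□
□■■■□□
■□■■■□
k=6  ■■■□□□
□□□■■■
□□■■□□
□■□□■□
□□□□□□
■□□□■■
k=7  □■■□□□
■□□□■■
□□■□□■
□□■■□□
■□□□■□
■□□□□■
k=8  □■□□■□
■□■■■■
■■■□□■
□■■■■■
■■□■■□
■□□□□■
k=9  □■■□□□
□□□□□□
□□□□□□
□□□□□□
□□□□□□
□□■■□□

0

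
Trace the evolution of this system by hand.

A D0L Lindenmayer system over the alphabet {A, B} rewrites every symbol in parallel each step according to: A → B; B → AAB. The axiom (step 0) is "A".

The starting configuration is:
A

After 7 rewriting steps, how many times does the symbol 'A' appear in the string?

0) A
1) B
2) AAB
3) BBAAB
4) AABAABBBAAB
5) BBAABBBAABAABAABBBAAB
6) AABAABBBAABAABAABBBAABBBAABBBAABAABAABBBAAB
7) BBAABBBAABAABAABBBAABBBAABBBAABAABAABBBAABAABAABBBAABAABAABBBAABBBAABBBAABAABAABBBAAB

42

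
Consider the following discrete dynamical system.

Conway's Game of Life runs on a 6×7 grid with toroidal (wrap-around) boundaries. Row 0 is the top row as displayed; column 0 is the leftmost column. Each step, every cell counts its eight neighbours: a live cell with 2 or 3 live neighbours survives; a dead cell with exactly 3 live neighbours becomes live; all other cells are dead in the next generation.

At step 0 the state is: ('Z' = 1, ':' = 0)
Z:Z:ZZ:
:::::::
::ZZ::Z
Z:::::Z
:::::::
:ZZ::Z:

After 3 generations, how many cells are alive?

gen 0: Z:Z:ZZ:
:::::::
::ZZ::Z
Z:::::Z
:::::::
:ZZ::Z:
gen 1: ::ZZZZZ
:ZZ:ZZZ
Z:::::Z
Z:::::Z
ZZ::::Z
:ZZZZZZ
gen 2: :::::::
:ZZ::::
:::::::
:::::Z:
:::ZZ::
:::::::
gen 3: :::::::
:::::::
:::::::
::::Z::
::::Z::
:::::::

2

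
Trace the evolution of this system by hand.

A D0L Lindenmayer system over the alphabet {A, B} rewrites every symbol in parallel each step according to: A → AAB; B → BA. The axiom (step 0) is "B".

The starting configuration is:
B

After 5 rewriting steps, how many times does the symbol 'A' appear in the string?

[0] B
[1] BA
[2] BAAAB
[3] BAAABAABAABBA
[4] BAAABAABAABBAAABAABBAAABAABBABAAAB
[5] BAAABAABAABBAAABAABBAAABAABBABAAABAABAABBAAABAABBABAAABAABAABBAAABAABBABAAABBAAABAABAABBA

55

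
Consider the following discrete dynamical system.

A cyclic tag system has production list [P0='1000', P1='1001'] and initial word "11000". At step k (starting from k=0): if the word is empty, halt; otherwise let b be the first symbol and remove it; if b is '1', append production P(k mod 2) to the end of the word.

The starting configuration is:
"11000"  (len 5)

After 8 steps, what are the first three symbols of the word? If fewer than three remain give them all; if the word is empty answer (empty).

0) "11000"  (len 5)
1) "10001000"  (len 8)
2) "00010001001"  (len 11)
3) "0010001001"  (len 10)
4) "010001001"  (len 9)
5) "10001001"  (len 8)
6) "00010011001"  (len 11)
7) "0010011001"  (len 10)
8) "010011001"  (len 9)

010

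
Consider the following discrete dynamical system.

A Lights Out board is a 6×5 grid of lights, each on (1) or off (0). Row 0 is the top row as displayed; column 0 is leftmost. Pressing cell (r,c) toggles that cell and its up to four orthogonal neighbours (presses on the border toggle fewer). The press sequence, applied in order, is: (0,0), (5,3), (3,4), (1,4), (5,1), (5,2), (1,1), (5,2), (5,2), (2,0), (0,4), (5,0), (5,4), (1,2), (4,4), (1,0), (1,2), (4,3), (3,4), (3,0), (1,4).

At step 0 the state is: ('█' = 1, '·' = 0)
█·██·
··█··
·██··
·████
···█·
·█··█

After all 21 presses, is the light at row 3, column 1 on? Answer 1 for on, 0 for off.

0) █·██·
··█··
·██··
·████
···█·
·█··█
1) ·███·
█·█··
·██··
·████
···█·
·█··█
2) ·███·
█·█··
·██··
·████
·····
·███·
3) ·███·
█·█··
·██·█
·██··
····█
·███·
4) ·████
█·███
·██··
·██··
····█
·███·
5) ·████
█·███
·██··
·██··
·█··█
█··█·
6) ·████
█·███
·██··
·██··
·██·█
███··
7) ··███
·█·██
··█··
·██··
·██·█
███··
8) ··███
·█·██
··█··
·██··
·█··█
█··█·
9) ··███
·█·██
··█··
·██··
·██·█
███··
10) ··███
██·██
███··
███··
·██·█
███··
11) ··█··
██·█·
███··
███··
·██·█
███··
12) ··█··
██·█·
███··
███··
███·█
··█··
13) ··█··
██·█·
███··
███··
███··
··███
14) ·····
█·█··
██···
███··
███··
··███
15) ·····
█·█··
██···
███·█
█████
··██·
16) █····
·██··
·█···
███·█
█████
··██·
17) █·█··
···█·
·██··
███·█
█████
··██·
18) █·█··
···█·
·██··
█████
██···
··█··
19) █·█··
···█·
·██·█
███··
██··█
··█··
20) █·█··
···█·
███·█
··█··
·█··█
··█··
21) █·█·█
····█
███··
··█··
·█··█
··█··

0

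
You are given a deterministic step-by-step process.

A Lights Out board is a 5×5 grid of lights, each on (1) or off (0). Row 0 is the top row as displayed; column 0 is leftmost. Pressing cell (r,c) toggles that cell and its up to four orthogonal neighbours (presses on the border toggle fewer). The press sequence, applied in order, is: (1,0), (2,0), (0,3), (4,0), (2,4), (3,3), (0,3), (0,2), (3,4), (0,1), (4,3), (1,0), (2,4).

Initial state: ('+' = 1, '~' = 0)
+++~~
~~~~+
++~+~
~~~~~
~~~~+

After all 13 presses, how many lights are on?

14

k=0  +++~~
~~~~+
++~+~
~~~~~
~~~~+
k=1  ~++~~
++~~+
~+~+~
~~~~~
~~~~+
k=2  ~++~~
~+~~+
+~~+~
+~~~~
~~~~+
k=3  ~+~++
~+~++
+~~+~
+~~~~
~~~~+
k=4  ~+~++
~+~++
+~~+~
~~~~~
++~~+
k=5  ~+~++
~+~+~
+~~~+
~~~~+
++~~+
k=6  ~+~++
~+~+~
+~~++
~~++~
++~++
k=7  ~++~~
~+~~~
+~~++
~~++~
++~++
k=8  ~~~+~
~++~~
+~~++
~~++~
++~++
k=9  ~~~+~
~++~~
+~~+~
~~+~+
++~+~
k=10  ++++~
~~+~~
+~~+~
~~+~+
++~+~
k=11  ++++~
~~+~~
+~~+~
~~+++
+++~+
k=12  ~+++~
+++~~
~~~+~
~~+++
+++~+
k=13  ~+++~
+++~+
~~~~+
~~++~
+++~+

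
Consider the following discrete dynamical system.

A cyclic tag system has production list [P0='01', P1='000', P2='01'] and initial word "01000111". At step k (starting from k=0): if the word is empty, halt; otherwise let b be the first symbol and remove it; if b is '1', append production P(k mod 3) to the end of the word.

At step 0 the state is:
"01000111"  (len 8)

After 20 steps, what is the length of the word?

5

[0] "01000111"  (len 8)
[1] "1000111"  (len 7)
[2] "000111000"  (len 9)
[3] "00111000"  (len 8)
[4] "0111000"  (len 7)
[5] "111000"  (len 6)
[6] "1100001"  (len 7)
[7] "10000101"  (len 8)
[8] "0000101000"  (len 10)
[9] "000101000"  (len 9)
[10] "00101000"  (len 8)
[11] "0101000"  (len 7)
[12] "101000"  (len 6)
[13] "0100001"  (len 7)
[14] "100001"  (len 6)
[15] "0000101"  (len 7)
[16] "000101"  (len 6)
[17] "00101"  (len 5)
[18] "0101"  (len 4)
[19] "101"  (len 3)
[20] "01000"  (len 5)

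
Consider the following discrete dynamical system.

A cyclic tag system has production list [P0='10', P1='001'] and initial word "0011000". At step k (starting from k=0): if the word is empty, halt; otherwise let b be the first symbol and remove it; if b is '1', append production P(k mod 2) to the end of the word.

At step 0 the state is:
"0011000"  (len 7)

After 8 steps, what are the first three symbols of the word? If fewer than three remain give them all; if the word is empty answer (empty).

000

[0] "0011000"  (len 7)
[1] "011000"  (len 6)
[2] "11000"  (len 5)
[3] "100010"  (len 6)
[4] "00010001"  (len 8)
[5] "0010001"  (len 7)
[6] "010001"  (len 6)
[7] "10001"  (len 5)
[8] "0001001"  (len 7)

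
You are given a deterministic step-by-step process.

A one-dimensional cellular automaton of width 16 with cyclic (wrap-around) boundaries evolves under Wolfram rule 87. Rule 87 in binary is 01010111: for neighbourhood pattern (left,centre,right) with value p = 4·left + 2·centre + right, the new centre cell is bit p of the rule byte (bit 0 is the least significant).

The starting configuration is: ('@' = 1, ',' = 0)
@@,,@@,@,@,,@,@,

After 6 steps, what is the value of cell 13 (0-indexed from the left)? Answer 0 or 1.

[0] @@,,@@,@,@,,@,@,
[1] ,@@@,@,@,@@@@,@,
[2] @,,@,@,@,,,,@,@@
[3] @@@@,@,@@@@@@,,,
[4] ,,,@,@,,,,,,@@@@
[5] @@@@,@@@@@@@,,,@
[6] ,,,@,,,,,,,@@@@,

1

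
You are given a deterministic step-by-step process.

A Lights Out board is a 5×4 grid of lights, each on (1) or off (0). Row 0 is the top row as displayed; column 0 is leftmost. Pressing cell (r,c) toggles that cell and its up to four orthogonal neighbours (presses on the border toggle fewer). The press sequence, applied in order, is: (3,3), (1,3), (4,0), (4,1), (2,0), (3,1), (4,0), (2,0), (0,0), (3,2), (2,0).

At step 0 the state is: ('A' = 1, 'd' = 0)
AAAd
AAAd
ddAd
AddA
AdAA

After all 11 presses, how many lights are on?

[0] AAAd
AAAd
ddAd
AddA
AdAA
[1] AAAd
AAAd
ddAA
AdAd
AdAd
[2] AAAA
AAdA
ddAd
AdAd
AdAd
[3] AAAA
AAdA
ddAd
ddAd
dAAd
[4] AAAA
AAdA
ddAd
dAAd
Addd
[5] AAAA
dAdA
AAAd
AAAd
Addd
[6] AAAA
dAdA
AdAd
dddd
AAdd
[7] AAAA
dAdA
AdAd
Addd
dddd
[8] AAAA
AAdA
dAAd
dddd
dddd
[9] ddAA
dAdA
dAAd
dddd
dddd
[10] ddAA
dAdA
dAdd
dAAA
ddAd
[11] ddAA
AAdA
Addd
AAAA
ddAd

11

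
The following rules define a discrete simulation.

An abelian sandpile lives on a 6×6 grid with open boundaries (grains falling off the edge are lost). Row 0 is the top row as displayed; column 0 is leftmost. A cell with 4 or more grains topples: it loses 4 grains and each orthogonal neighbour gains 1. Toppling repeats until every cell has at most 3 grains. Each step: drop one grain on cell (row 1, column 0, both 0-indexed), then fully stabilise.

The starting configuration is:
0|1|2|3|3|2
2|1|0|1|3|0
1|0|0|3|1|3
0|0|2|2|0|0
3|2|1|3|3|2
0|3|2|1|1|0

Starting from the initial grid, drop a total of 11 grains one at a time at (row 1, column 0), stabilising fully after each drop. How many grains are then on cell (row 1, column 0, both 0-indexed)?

step 0: 0|1|2|3|3|2
2|1|0|1|3|0
1|0|0|3|1|3
0|0|2|2|0|0
3|2|1|3|3|2
0|3|2|1|1|0
step 1: 0|1|2|3|3|2
3|1|0|1|3|0
1|0|0|3|1|3
0|0|2|2|0|0
3|2|1|3|3|2
0|3|2|1|1|0
step 2: 1|1|2|3|3|2
0|2|0|1|3|0
2|0|0|3|1|3
0|0|2|2|0|0
3|2|1|3|3|2
0|3|2|1|1|0
step 3: 1|1|2|3|3|2
1|2|0|1|3|0
2|0|0|3|1|3
0|0|2|2|0|0
3|2|1|3|3|2
0|3|2|1|1|0
step 4: 1|1|2|3|3|2
2|2|0|1|3|0
2|0|0|3|1|3
0|0|2|2|0|0
3|2|1|3|3|2
0|3|2|1|1|0
step 5: 1|1|2|3|3|2
3|2|0|1|3|0
2|0|0|3|1|3
0|0|2|2|0|0
3|2|1|3|3|2
0|3|2|1|1|0
step 6: 2|1|2|3|3|2
0|3|0|1|3|0
3|0|0|3|1|3
0|0|2|2|0|0
3|2|1|3|3|2
0|3|2|1|1|0
step 7: 2|1|2|3|3|2
1|3|0|1|3|0
3|0|0|3|1|3
0|0|2|2|0|0
3|2|1|3|3|2
0|3|2|1|1|0
step 8: 2|1|2|3|3|2
2|3|0|1|3|0
3|0|0|3|1|3
0|0|2|2|0|0
3|2|1|3|3|2
0|3|2|1|1|0
step 9: 2|1|2|3|3|2
3|3|0|1|3|0
3|0|0|3|1|3
0|0|2|2|0|0
3|2|1|3|3|2
0|3|2|1|1|0
step 10: 3|2|2|3|3|2
2|0|1|1|3|0
0|2|0|3|1|3
1|0|2|2|0|0
3|2|1|3|3|2
0|3|2|1|1|0
step 11: 3|2|2|3|3|2
3|0|1|1|3|0
0|2|0|3|1|3
1|0|2|2|0|0
3|2|1|3|3|2
0|3|2|1|1|0

3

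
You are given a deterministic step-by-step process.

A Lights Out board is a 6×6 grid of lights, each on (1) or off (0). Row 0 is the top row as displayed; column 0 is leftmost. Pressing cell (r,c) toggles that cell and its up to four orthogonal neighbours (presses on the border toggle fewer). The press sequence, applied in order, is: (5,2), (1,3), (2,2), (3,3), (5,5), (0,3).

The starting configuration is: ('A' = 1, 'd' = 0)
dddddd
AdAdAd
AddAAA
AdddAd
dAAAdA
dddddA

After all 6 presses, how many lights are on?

16

0) dddddd
AdAdAd
AddAAA
AdddAd
dAAAdA
dddddA
1) dddddd
AdAdAd
AddAAA
AdddAd
dAdAdA
dAAAdA
2) dddAdd
AddAdd
AdddAA
AdddAd
dAdAdA
dAAAdA
3) dddAdd
AdAAdd
AAAAAA
AdAdAd
dAdAdA
dAAAdA
4) dddAdd
AdAAdd
AAAdAA
AddAdd
dAdddA
dAAAdA
5) dddAdd
AdAAdd
AAAdAA
AddAdd
dAdddd
dAAAAd
6) ddAdAd
AdAddd
AAAdAA
AddAdd
dAdddd
dAAAAd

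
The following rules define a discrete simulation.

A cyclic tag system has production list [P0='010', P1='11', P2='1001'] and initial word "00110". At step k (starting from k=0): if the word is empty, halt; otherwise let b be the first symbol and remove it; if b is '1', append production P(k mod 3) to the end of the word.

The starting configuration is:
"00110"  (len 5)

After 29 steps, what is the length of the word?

k=0  "00110"  (len 5)
k=1  "0110"  (len 4)
k=2  "110"  (len 3)
k=3  "101001"  (len 6)
k=4  "01001010"  (len 8)
k=5  "1001010"  (len 7)
k=6  "0010101001"  (len 10)
k=7  "010101001"  (len 9)
k=8  "10101001"  (len 8)
k=9  "01010011001"  (len 11)
k=10  "1010011001"  (len 10)
k=11  "01001100111"  (len 11)
k=12  "1001100111"  (len 10)
k=13  "001100111010"  (len 12)
k=14  "01100111010"  (len 11)
k=15  "1100111010"  (len 10)
k=16  "100111010010"  (len 12)
k=17  "0011101001011"  (len 13)
k=18  "011101001011"  (len 12)
k=19  "11101001011"  (len 11)
k=20  "110100101111"  (len 12)
k=21  "101001011111001"  (len 15)
k=22  "01001011111001010"  (len 17)
k=23  "1001011111001010"  (len 16)
k=24  "0010111110010101001"  (len 19)
k=25  "010111110010101001"  (len 18)
k=26  "10111110010101001"  (len 17)
k=27  "01111100101010011001"  (len 20)
k=28  "1111100101010011001"  (len 19)
k=29  "11110010101001100111"  (len 20)

20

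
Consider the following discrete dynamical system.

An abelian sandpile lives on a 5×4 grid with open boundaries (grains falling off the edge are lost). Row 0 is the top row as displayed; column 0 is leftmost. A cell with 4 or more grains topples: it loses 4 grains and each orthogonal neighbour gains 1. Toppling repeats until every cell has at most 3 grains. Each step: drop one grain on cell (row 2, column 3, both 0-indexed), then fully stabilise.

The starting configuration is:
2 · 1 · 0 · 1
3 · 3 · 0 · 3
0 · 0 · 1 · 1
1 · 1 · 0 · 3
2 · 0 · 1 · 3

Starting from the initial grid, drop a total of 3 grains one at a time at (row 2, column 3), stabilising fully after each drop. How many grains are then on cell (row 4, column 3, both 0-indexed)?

gen 0: 2 · 1 · 0 · 1
3 · 3 · 0 · 3
0 · 0 · 1 · 1
1 · 1 · 0 · 3
2 · 0 · 1 · 3
gen 1: 2 · 1 · 0 · 1
3 · 3 · 0 · 3
0 · 0 · 1 · 2
1 · 1 · 0 · 3
2 · 0 · 1 · 3
gen 2: 2 · 1 · 0 · 1
3 · 3 · 0 · 3
0 · 0 · 1 · 3
1 · 1 · 0 · 3
2 · 0 · 1 · 3
gen 3: 2 · 1 · 0 · 2
3 · 3 · 1 · 0
0 · 0 · 2 · 2
1 · 1 · 1 · 1
2 · 0 · 2 · 0

0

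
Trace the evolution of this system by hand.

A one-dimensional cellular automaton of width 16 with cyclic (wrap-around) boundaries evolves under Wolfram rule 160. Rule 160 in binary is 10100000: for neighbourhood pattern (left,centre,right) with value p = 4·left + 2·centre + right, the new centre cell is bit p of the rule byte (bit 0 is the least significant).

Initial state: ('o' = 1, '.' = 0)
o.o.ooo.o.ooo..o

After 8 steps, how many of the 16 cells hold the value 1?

0) o.o.ooo.o.ooo..o
1) .o.o.o.o.o.o....
2) ..o.o.o.o.o.....
3) ...o.o.o.o......
4) ....o.o.o.......
5) .....o.o........
6) ......o.........
7) ................
8) ................

0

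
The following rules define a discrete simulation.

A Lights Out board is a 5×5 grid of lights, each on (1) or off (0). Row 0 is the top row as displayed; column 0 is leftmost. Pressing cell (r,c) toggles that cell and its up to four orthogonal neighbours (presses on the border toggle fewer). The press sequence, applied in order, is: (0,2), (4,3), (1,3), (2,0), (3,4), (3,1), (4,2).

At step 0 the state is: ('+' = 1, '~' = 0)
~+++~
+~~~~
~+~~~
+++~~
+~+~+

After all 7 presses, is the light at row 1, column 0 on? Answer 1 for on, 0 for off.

0) ~+++~
+~~~~
~+~~~
+++~~
+~+~+
1) ~~~~~
+~+~~
~+~~~
+++~~
+~+~+
2) ~~~~~
+~+~~
~+~~~
++++~
+~~+~
3) ~~~+~
+~~++
~+~+~
++++~
+~~+~
4) ~~~+~
~~~++
+~~+~
~+++~
+~~+~
5) ~~~+~
~~~++
+~~++
~++~+
+~~++
6) ~~~+~
~~~++
++~++
+~~~+
++~++
7) ~~~+~
~~~++
++~++
+~+~+
+~+~+

0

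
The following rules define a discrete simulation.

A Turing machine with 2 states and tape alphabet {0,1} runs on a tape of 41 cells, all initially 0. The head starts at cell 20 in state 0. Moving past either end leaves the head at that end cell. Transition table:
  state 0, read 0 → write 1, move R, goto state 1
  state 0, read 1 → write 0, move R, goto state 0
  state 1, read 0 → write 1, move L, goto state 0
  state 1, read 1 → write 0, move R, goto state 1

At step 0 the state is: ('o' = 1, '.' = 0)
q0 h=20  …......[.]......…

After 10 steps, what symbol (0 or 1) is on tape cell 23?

t=0: q0 h=20  …......[.]......…
t=1: q1 h=21  ….....o[.]......…
t=2: q0 h=20  …......[o]o.....…
t=3: q0 h=21  …......[o]......…
t=4: q0 h=22  …......[.]......…
t=5: q1 h=23  ….....o[.]......…
t=6: q0 h=22  …......[o]o.....…
t=7: q0 h=23  …......[o]......…
t=8: q0 h=24  …......[.]......…
t=9: q1 h=25  ….....o[.]......…
t=10: q0 h=24  …......[o]o.....…

0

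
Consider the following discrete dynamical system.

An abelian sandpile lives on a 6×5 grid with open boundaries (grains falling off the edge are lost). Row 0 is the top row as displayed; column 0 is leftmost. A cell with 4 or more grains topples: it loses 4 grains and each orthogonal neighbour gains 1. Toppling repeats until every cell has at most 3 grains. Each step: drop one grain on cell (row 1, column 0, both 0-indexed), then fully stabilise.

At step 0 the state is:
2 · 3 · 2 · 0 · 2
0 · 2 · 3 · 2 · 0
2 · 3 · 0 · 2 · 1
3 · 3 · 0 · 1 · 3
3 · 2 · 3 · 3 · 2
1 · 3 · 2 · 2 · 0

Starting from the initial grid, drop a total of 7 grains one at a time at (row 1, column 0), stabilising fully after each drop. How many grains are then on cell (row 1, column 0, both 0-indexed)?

step 0: 2 · 3 · 2 · 0 · 2
0 · 2 · 3 · 2 · 0
2 · 3 · 0 · 2 · 1
3 · 3 · 0 · 1 · 3
3 · 2 · 3 · 3 · 2
1 · 3 · 2 · 2 · 0
step 1: 2 · 3 · 2 · 0 · 2
1 · 2 · 3 · 2 · 0
2 · 3 · 0 · 2 · 1
3 · 3 · 0 · 1 · 3
3 · 2 · 3 · 3 · 2
1 · 3 · 2 · 2 · 0
step 2: 2 · 3 · 2 · 0 · 2
2 · 2 · 3 · 2 · 0
2 · 3 · 0 · 2 · 1
3 · 3 · 0 · 1 · 3
3 · 2 · 3 · 3 · 2
1 · 3 · 2 · 2 · 0
step 3: 2 · 3 · 2 · 0 · 2
3 · 2 · 3 · 2 · 0
2 · 3 · 0 · 2 · 1
3 · 3 · 0 · 1 · 3
3 · 2 · 3 · 3 · 2
1 · 3 · 2 · 2 · 0
step 4: 3 · 3 · 2 · 0 · 2
0 · 3 · 3 · 2 · 0
3 · 3 · 0 · 2 · 1
3 · 3 · 0 · 1 · 3
3 · 2 · 3 · 3 · 2
1 · 3 · 2 · 2 · 0
step 5: 3 · 3 · 2 · 0 · 2
1 · 3 · 3 · 2 · 0
3 · 3 · 0 · 2 · 1
3 · 3 · 0 · 1 · 3
3 · 2 · 3 · 3 · 2
1 · 3 · 2 · 2 · 0
step 6: 3 · 3 · 2 · 0 · 2
2 · 3 · 3 · 2 · 0
3 · 3 · 0 · 2 · 1
3 · 3 · 0 · 1 · 3
3 · 2 · 3 · 3 · 2
1 · 3 · 2 · 2 · 0
step 7: 3 · 3 · 2 · 0 · 2
3 · 3 · 3 · 2 · 0
3 · 3 · 0 · 2 · 1
3 · 3 · 0 · 1 · 3
3 · 2 · 3 · 3 · 2
1 · 3 · 2 · 2 · 0

3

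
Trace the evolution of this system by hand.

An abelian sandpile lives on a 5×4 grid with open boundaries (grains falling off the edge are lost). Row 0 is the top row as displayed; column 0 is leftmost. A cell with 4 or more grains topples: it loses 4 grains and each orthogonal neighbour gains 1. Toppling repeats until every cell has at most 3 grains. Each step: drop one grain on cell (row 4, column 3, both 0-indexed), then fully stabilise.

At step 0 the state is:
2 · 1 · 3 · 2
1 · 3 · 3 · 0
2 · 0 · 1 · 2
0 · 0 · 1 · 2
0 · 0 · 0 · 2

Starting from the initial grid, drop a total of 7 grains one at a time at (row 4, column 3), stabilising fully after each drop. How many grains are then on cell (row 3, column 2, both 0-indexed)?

2

[0] 2 · 1 · 3 · 2
1 · 3 · 3 · 0
2 · 0 · 1 · 2
0 · 0 · 1 · 2
0 · 0 · 0 · 2
[1] 2 · 1 · 3 · 2
1 · 3 · 3 · 0
2 · 0 · 1 · 2
0 · 0 · 1 · 2
0 · 0 · 0 · 3
[2] 2 · 1 · 3 · 2
1 · 3 · 3 · 0
2 · 0 · 1 · 2
0 · 0 · 1 · 3
0 · 0 · 1 · 0
[3] 2 · 1 · 3 · 2
1 · 3 · 3 · 0
2 · 0 · 1 · 2
0 · 0 · 1 · 3
0 · 0 · 1 · 1
[4] 2 · 1 · 3 · 2
1 · 3 · 3 · 0
2 · 0 · 1 · 2
0 · 0 · 1 · 3
0 · 0 · 1 · 2
[5] 2 · 1 · 3 · 2
1 · 3 · 3 · 0
2 · 0 · 1 · 2
0 · 0 · 1 · 3
0 · 0 · 1 · 3
[6] 2 · 1 · 3 · 2
1 · 3 · 3 · 0
2 · 0 · 1 · 3
0 · 0 · 2 · 0
0 · 0 · 2 · 1
[7] 2 · 1 · 3 · 2
1 · 3 · 3 · 0
2 · 0 · 1 · 3
0 · 0 · 2 · 0
0 · 0 · 2 · 2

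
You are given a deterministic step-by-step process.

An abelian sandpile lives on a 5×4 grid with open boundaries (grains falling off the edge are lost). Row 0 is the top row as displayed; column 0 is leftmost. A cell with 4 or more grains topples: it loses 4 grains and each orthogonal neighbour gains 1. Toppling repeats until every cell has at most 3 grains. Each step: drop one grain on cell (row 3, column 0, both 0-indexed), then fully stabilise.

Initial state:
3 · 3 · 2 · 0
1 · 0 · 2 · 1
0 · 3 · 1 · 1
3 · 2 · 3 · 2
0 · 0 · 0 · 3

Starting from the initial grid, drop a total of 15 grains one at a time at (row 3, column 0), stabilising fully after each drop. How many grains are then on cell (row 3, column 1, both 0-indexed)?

1

[0] 3 · 3 · 2 · 0
1 · 0 · 2 · 1
0 · 3 · 1 · 1
3 · 2 · 3 · 2
0 · 0 · 0 · 3
[1] 3 · 3 · 2 · 0
1 · 0 · 2 · 1
1 · 3 · 1 · 1
0 · 3 · 3 · 2
1 · 0 · 0 · 3
[2] 3 · 3 · 2 · 0
1 · 0 · 2 · 1
1 · 3 · 1 · 1
1 · 3 · 3 · 2
1 · 0 · 0 · 3
[3] 3 · 3 · 2 · 0
1 · 0 · 2 · 1
1 · 3 · 1 · 1
2 · 3 · 3 · 2
1 · 0 · 0 · 3
[4] 3 · 3 · 2 · 0
1 · 0 · 2 · 1
1 · 3 · 1 · 1
3 · 3 · 3 · 2
1 · 0 · 0 · 3
[5] 3 · 3 · 2 · 0
1 · 1 · 2 · 1
3 · 0 · 3 · 1
1 · 2 · 0 · 3
2 · 1 · 1 · 3
[6] 3 · 3 · 2 · 0
1 · 1 · 2 · 1
3 · 0 · 3 · 1
2 · 2 · 0 · 3
2 · 1 · 1 · 3
[7] 3 · 3 · 2 · 0
1 · 1 · 2 · 1
3 · 0 · 3 · 1
3 · 2 · 0 · 3
2 · 1 · 1 · 3
[8] 3 · 3 · 2 · 0
2 · 1 · 2 · 1
0 · 1 · 3 · 1
1 · 3 · 0 · 3
3 · 1 · 1 · 3
[9] 3 · 3 · 2 · 0
2 · 1 · 2 · 1
0 · 1 · 3 · 1
2 · 3 · 0 · 3
3 · 1 · 1 · 3
[10] 3 · 3 · 2 · 0
2 · 1 · 2 · 1
0 · 1 · 3 · 1
3 · 3 · 0 · 3
3 · 1 · 1 · 3
[11] 3 · 3 · 2 · 0
2 · 1 · 2 · 1
1 · 2 · 3 · 1
2 · 0 · 1 · 3
0 · 3 · 1 · 3
[12] 3 · 3 · 2 · 0
2 · 1 · 2 · 1
1 · 2 · 3 · 1
3 · 0 · 1 · 3
0 · 3 · 1 · 3
[13] 3 · 3 · 2 · 0
2 · 1 · 2 · 1
2 · 2 · 3 · 1
0 · 1 · 1 · 3
1 · 3 · 1 · 3
[14] 3 · 3 · 2 · 0
2 · 1 · 2 · 1
2 · 2 · 3 · 1
1 · 1 · 1 · 3
1 · 3 · 1 · 3
[15] 3 · 3 · 2 · 0
2 · 1 · 2 · 1
2 · 2 · 3 · 1
2 · 1 · 1 · 3
1 · 3 · 1 · 3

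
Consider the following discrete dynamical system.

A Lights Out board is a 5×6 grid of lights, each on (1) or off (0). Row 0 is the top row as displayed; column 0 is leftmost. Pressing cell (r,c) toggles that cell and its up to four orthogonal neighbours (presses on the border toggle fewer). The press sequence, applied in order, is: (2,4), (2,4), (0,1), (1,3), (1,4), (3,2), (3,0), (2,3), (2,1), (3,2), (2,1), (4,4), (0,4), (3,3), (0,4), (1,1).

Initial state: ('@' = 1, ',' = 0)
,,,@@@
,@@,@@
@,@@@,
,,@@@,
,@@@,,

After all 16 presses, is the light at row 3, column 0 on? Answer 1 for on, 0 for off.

1

[0] ,,,@@@
,@@,@@
@,@@@,
,,@@@,
,@@@,,
[1] ,,,@@@
,@@,,@
@,@,,@
,,@@,,
,@@@,,
[2] ,,,@@@
,@@,@@
@,@@@,
,,@@@,
,@@@,,
[3] @@@@@@
,,@,@@
@,@@@,
,,@@@,
,@@@,,
[4] @@@,@@
,,,@,@
@,@,@,
,,@@@,
,@@@,,
[5] @@@,,@
,,,,@,
@,@,,,
,,@@@,
,@@@,,
[6] @@@,,@
,,,,@,
@,,,,,
,@,,@,
,@,@,,
[7] @@@,,@
,,,,@,
,,,,,,
@,,,@,
@@,@,,
[8] @@@,,@
,,,@@,
,,@@@,
@,,@@,
@@,@,,
[9] @@@,,@
,@,@@,
@@,@@,
@@,@@,
@@,@,,
[10] @@@,,@
,@,@@,
@@@@@,
@,@,@,
@@@@,,
[11] @@@,,@
,,,@@,
,,,@@,
@@@,@,
@@@@,,
[12] @@@,,@
,,,@@,
,,,@@,
@@@,,,
@@@,@@
[13] @@@@@,
,,,@,,
,,,@@,
@@@,,,
@@@,@@
[14] @@@@@,
,,,@,,
,,,,@,
@@,@@,
@@@@@@
[15] @@@,,@
,,,@@,
,,,,@,
@@,@@,
@@@@@@
[16] @,@,,@
@@@@@,
,@,,@,
@@,@@,
@@@@@@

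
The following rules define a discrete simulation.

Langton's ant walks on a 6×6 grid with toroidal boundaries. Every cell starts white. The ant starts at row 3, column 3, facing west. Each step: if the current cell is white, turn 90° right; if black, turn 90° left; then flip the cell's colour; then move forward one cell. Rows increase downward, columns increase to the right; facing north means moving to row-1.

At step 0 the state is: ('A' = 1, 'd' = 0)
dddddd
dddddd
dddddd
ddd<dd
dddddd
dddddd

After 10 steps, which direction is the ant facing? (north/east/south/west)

east

gen 0: dddddd
dddddd
dddddd
ddd<dd
dddddd
dddddd
gen 1: dddddd
dddddd
ddd^dd
dddAdd
dddddd
dddddd
gen 2: dddddd
dddddd
dddA>d
dddAdd
dddddd
dddddd
gen 3: dddddd
dddddd
dddAAd
dddAvd
dddddd
dddddd
gen 4: dddddd
dddddd
dddAAd
ddd<Ad
dddddd
dddddd
gen 5: dddddd
dddddd
dddAAd
ddddAd
dddvdd
dddddd
gen 6: dddddd
dddddd
dddAAd
ddddAd
dd<Add
dddddd
gen 7: dddddd
dddddd
dddAAd
dd^dAd
ddAAdd
dddddd
gen 8: dddddd
dddddd
dddAAd
ddA>Ad
ddAAdd
dddddd
gen 9: dddddd
dddddd
dddAAd
ddAAAd
ddAvdd
dddddd
gen 10: dddddd
dddddd
dddAAd
ddAAAd
ddAd>d
dddddd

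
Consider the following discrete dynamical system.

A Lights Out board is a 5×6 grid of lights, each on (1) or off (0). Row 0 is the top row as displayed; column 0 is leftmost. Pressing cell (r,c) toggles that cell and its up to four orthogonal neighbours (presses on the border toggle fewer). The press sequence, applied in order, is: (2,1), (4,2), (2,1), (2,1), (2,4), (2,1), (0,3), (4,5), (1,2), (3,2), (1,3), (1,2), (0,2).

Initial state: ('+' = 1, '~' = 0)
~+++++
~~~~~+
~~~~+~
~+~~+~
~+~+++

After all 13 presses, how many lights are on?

7

gen 0: ~+++++
~~~~~+
~~~~+~
~+~~+~
~+~+++
gen 1: ~+++++
~+~~~+
+++~+~
~~~~+~
~+~+++
gen 2: ~+++++
~+~~~+
+++~+~
~~+~+~
~~+~++
gen 3: ~+++++
~~~~~+
~~~~+~
~++~+~
~~+~++
gen 4: ~+++++
~+~~~+
+++~+~
~~+~+~
~~+~++
gen 5: ~+++++
~+~~++
++++~+
~~+~~~
~~+~++
gen 6: ~+++++
~~~~++
~~~+~+
~++~~~
~~+~++
gen 7: ~+~~~+
~~~+++
~~~+~+
~++~~~
~~+~++
gen 8: ~+~~~+
~~~+++
~~~+~+
~++~~+
~~+~~~
gen 9: ~++~~+
~++~++
~~++~+
~++~~+
~~+~~~
gen 10: ~++~~+
~++~++
~~~+~+
~~~+~+
~~~~~~
gen 11: ~+++~+
~+~+~+
~~~~~+
~~~+~+
~~~~~~
gen 12: ~+~+~+
~~+~~+
~~+~~+
~~~+~+
~~~~~~
gen 13: ~~+~~+
~~~~~+
~~+~~+
~~~+~+
~~~~~~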